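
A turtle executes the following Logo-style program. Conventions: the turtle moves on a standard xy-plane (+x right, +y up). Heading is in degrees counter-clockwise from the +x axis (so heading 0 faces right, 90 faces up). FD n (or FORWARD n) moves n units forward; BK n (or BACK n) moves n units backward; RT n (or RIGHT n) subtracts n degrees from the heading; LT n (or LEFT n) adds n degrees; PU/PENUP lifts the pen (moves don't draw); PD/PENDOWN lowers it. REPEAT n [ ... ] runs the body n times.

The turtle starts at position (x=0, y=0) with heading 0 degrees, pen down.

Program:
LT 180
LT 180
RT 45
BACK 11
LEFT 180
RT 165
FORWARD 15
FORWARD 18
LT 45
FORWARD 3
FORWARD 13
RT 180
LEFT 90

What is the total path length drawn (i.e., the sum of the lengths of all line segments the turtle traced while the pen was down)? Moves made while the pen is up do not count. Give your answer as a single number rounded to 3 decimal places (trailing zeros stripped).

Executing turtle program step by step:
Start: pos=(0,0), heading=0, pen down
LT 180: heading 0 -> 180
LT 180: heading 180 -> 0
RT 45: heading 0 -> 315
BK 11: (0,0) -> (-7.778,7.778) [heading=315, draw]
LT 180: heading 315 -> 135
RT 165: heading 135 -> 330
FD 15: (-7.778,7.778) -> (5.212,0.278) [heading=330, draw]
FD 18: (5.212,0.278) -> (20.801,-8.722) [heading=330, draw]
LT 45: heading 330 -> 15
FD 3: (20.801,-8.722) -> (23.698,-7.945) [heading=15, draw]
FD 13: (23.698,-7.945) -> (36.255,-4.581) [heading=15, draw]
RT 180: heading 15 -> 195
LT 90: heading 195 -> 285
Final: pos=(36.255,-4.581), heading=285, 5 segment(s) drawn

Segment lengths:
  seg 1: (0,0) -> (-7.778,7.778), length = 11
  seg 2: (-7.778,7.778) -> (5.212,0.278), length = 15
  seg 3: (5.212,0.278) -> (20.801,-8.722), length = 18
  seg 4: (20.801,-8.722) -> (23.698,-7.945), length = 3
  seg 5: (23.698,-7.945) -> (36.255,-4.581), length = 13
Total = 60

Answer: 60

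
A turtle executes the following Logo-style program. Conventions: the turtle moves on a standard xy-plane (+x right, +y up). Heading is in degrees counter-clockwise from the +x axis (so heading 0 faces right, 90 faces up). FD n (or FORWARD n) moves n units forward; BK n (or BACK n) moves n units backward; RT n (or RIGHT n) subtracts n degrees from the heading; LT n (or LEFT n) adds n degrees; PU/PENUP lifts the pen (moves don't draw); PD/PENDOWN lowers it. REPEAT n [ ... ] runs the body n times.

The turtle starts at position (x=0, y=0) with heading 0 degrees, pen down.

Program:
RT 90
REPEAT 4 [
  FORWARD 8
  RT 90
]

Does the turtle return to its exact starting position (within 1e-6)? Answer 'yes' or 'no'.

Answer: yes

Derivation:
Executing turtle program step by step:
Start: pos=(0,0), heading=0, pen down
RT 90: heading 0 -> 270
REPEAT 4 [
  -- iteration 1/4 --
  FD 8: (0,0) -> (0,-8) [heading=270, draw]
  RT 90: heading 270 -> 180
  -- iteration 2/4 --
  FD 8: (0,-8) -> (-8,-8) [heading=180, draw]
  RT 90: heading 180 -> 90
  -- iteration 3/4 --
  FD 8: (-8,-8) -> (-8,0) [heading=90, draw]
  RT 90: heading 90 -> 0
  -- iteration 4/4 --
  FD 8: (-8,0) -> (0,0) [heading=0, draw]
  RT 90: heading 0 -> 270
]
Final: pos=(0,0), heading=270, 4 segment(s) drawn

Start position: (0, 0)
Final position: (0, 0)
Distance = 0; < 1e-6 -> CLOSED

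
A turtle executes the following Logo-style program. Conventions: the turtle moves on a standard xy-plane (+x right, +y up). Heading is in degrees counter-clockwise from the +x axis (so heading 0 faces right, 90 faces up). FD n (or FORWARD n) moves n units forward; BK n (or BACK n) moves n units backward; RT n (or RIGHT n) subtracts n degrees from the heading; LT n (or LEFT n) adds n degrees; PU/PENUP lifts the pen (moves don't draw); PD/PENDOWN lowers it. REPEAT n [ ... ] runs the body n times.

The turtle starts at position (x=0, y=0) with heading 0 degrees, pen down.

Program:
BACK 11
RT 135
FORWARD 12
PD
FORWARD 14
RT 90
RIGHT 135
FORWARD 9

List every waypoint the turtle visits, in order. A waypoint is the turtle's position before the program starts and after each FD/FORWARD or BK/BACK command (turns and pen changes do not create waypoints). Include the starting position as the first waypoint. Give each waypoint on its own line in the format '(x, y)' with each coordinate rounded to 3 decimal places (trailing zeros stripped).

Executing turtle program step by step:
Start: pos=(0,0), heading=0, pen down
BK 11: (0,0) -> (-11,0) [heading=0, draw]
RT 135: heading 0 -> 225
FD 12: (-11,0) -> (-19.485,-8.485) [heading=225, draw]
PD: pen down
FD 14: (-19.485,-8.485) -> (-29.385,-18.385) [heading=225, draw]
RT 90: heading 225 -> 135
RT 135: heading 135 -> 0
FD 9: (-29.385,-18.385) -> (-20.385,-18.385) [heading=0, draw]
Final: pos=(-20.385,-18.385), heading=0, 4 segment(s) drawn
Waypoints (5 total):
(0, 0)
(-11, 0)
(-19.485, -8.485)
(-29.385, -18.385)
(-20.385, -18.385)

Answer: (0, 0)
(-11, 0)
(-19.485, -8.485)
(-29.385, -18.385)
(-20.385, -18.385)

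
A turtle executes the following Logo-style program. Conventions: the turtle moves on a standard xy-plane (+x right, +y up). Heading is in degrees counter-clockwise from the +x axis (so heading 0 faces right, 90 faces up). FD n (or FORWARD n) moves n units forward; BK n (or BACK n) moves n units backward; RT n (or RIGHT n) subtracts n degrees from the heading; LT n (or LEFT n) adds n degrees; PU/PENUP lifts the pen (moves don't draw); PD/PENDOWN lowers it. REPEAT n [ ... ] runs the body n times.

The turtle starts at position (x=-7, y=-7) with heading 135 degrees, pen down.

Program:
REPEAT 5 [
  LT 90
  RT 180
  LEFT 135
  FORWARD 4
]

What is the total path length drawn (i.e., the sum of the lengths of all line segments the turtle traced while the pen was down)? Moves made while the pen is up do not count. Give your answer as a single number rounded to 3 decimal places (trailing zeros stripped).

Executing turtle program step by step:
Start: pos=(-7,-7), heading=135, pen down
REPEAT 5 [
  -- iteration 1/5 --
  LT 90: heading 135 -> 225
  RT 180: heading 225 -> 45
  LT 135: heading 45 -> 180
  FD 4: (-7,-7) -> (-11,-7) [heading=180, draw]
  -- iteration 2/5 --
  LT 90: heading 180 -> 270
  RT 180: heading 270 -> 90
  LT 135: heading 90 -> 225
  FD 4: (-11,-7) -> (-13.828,-9.828) [heading=225, draw]
  -- iteration 3/5 --
  LT 90: heading 225 -> 315
  RT 180: heading 315 -> 135
  LT 135: heading 135 -> 270
  FD 4: (-13.828,-9.828) -> (-13.828,-13.828) [heading=270, draw]
  -- iteration 4/5 --
  LT 90: heading 270 -> 0
  RT 180: heading 0 -> 180
  LT 135: heading 180 -> 315
  FD 4: (-13.828,-13.828) -> (-11,-16.657) [heading=315, draw]
  -- iteration 5/5 --
  LT 90: heading 315 -> 45
  RT 180: heading 45 -> 225
  LT 135: heading 225 -> 0
  FD 4: (-11,-16.657) -> (-7,-16.657) [heading=0, draw]
]
Final: pos=(-7,-16.657), heading=0, 5 segment(s) drawn

Segment lengths:
  seg 1: (-7,-7) -> (-11,-7), length = 4
  seg 2: (-11,-7) -> (-13.828,-9.828), length = 4
  seg 3: (-13.828,-9.828) -> (-13.828,-13.828), length = 4
  seg 4: (-13.828,-13.828) -> (-11,-16.657), length = 4
  seg 5: (-11,-16.657) -> (-7,-16.657), length = 4
Total = 20

Answer: 20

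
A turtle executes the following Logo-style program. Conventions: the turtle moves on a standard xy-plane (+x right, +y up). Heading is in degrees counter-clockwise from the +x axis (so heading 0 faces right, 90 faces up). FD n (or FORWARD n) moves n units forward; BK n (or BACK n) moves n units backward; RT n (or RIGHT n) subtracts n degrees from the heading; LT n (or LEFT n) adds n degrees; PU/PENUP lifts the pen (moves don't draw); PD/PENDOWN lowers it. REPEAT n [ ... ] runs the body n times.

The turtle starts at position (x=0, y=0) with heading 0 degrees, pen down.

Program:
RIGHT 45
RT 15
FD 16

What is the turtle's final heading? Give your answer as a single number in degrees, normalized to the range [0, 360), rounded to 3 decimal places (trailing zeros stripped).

Executing turtle program step by step:
Start: pos=(0,0), heading=0, pen down
RT 45: heading 0 -> 315
RT 15: heading 315 -> 300
FD 16: (0,0) -> (8,-13.856) [heading=300, draw]
Final: pos=(8,-13.856), heading=300, 1 segment(s) drawn

Answer: 300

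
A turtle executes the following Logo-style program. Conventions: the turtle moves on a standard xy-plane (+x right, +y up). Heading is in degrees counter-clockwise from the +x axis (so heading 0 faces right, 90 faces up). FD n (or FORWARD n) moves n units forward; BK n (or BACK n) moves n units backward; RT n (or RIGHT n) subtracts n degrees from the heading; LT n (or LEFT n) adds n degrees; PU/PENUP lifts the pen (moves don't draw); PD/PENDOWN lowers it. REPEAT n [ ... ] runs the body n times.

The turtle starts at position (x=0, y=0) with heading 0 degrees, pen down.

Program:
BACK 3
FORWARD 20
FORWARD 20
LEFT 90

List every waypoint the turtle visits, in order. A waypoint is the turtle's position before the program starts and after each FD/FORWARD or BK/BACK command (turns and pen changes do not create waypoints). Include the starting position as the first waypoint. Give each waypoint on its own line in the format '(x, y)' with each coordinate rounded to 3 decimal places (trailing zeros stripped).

Executing turtle program step by step:
Start: pos=(0,0), heading=0, pen down
BK 3: (0,0) -> (-3,0) [heading=0, draw]
FD 20: (-3,0) -> (17,0) [heading=0, draw]
FD 20: (17,0) -> (37,0) [heading=0, draw]
LT 90: heading 0 -> 90
Final: pos=(37,0), heading=90, 3 segment(s) drawn
Waypoints (4 total):
(0, 0)
(-3, 0)
(17, 0)
(37, 0)

Answer: (0, 0)
(-3, 0)
(17, 0)
(37, 0)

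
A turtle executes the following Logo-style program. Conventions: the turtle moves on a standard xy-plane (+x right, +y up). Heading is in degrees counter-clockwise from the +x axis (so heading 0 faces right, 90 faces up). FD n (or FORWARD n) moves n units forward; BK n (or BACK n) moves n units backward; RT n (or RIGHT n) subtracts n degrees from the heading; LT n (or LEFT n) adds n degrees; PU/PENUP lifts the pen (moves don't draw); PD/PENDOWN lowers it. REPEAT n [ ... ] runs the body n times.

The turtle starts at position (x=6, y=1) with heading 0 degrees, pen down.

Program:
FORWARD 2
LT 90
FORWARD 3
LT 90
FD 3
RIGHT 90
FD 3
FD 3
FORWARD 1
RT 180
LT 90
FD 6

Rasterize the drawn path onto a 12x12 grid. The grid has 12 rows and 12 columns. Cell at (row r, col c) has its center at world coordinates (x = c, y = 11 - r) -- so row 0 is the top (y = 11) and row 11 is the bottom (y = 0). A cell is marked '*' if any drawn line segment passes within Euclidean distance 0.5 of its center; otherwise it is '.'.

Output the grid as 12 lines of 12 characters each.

Answer: .....*******
.....*......
.....*......
.....*......
.....*......
.....*......
.....*......
.....****...
........*...
........*...
......***...
............

Derivation:
Segment 0: (6,1) -> (8,1)
Segment 1: (8,1) -> (8,4)
Segment 2: (8,4) -> (5,4)
Segment 3: (5,4) -> (5,7)
Segment 4: (5,7) -> (5,10)
Segment 5: (5,10) -> (5,11)
Segment 6: (5,11) -> (11,11)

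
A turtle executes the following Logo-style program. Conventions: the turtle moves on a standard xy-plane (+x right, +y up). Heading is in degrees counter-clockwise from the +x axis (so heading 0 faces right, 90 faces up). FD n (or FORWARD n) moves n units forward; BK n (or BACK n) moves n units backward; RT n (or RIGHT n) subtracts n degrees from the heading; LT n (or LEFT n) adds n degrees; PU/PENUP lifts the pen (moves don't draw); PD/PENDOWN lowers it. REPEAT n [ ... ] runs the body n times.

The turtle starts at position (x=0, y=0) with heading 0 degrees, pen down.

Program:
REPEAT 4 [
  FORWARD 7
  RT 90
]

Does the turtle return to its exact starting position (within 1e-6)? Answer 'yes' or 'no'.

Answer: yes

Derivation:
Executing turtle program step by step:
Start: pos=(0,0), heading=0, pen down
REPEAT 4 [
  -- iteration 1/4 --
  FD 7: (0,0) -> (7,0) [heading=0, draw]
  RT 90: heading 0 -> 270
  -- iteration 2/4 --
  FD 7: (7,0) -> (7,-7) [heading=270, draw]
  RT 90: heading 270 -> 180
  -- iteration 3/4 --
  FD 7: (7,-7) -> (0,-7) [heading=180, draw]
  RT 90: heading 180 -> 90
  -- iteration 4/4 --
  FD 7: (0,-7) -> (0,0) [heading=90, draw]
  RT 90: heading 90 -> 0
]
Final: pos=(0,0), heading=0, 4 segment(s) drawn

Start position: (0, 0)
Final position: (0, 0)
Distance = 0; < 1e-6 -> CLOSED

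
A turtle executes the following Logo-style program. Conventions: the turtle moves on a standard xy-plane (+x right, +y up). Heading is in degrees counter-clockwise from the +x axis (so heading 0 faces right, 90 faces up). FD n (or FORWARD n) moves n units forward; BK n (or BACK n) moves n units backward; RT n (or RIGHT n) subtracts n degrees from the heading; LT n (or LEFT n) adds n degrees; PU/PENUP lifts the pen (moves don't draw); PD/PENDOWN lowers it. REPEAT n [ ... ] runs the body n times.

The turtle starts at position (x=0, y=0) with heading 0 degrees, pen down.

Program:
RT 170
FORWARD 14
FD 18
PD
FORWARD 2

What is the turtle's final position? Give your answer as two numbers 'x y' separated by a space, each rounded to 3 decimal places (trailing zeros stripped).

Answer: -33.483 -5.904

Derivation:
Executing turtle program step by step:
Start: pos=(0,0), heading=0, pen down
RT 170: heading 0 -> 190
FD 14: (0,0) -> (-13.787,-2.431) [heading=190, draw]
FD 18: (-13.787,-2.431) -> (-31.514,-5.557) [heading=190, draw]
PD: pen down
FD 2: (-31.514,-5.557) -> (-33.483,-5.904) [heading=190, draw]
Final: pos=(-33.483,-5.904), heading=190, 3 segment(s) drawn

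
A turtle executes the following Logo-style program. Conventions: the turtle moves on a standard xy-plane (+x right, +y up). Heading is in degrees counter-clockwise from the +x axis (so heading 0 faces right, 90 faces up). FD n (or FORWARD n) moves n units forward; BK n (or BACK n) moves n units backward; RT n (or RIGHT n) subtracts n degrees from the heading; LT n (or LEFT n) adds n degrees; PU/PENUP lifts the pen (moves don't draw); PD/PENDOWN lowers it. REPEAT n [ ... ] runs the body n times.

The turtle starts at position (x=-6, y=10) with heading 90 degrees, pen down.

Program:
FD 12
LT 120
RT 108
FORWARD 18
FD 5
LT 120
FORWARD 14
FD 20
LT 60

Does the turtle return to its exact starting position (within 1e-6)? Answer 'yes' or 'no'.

Executing turtle program step by step:
Start: pos=(-6,10), heading=90, pen down
FD 12: (-6,10) -> (-6,22) [heading=90, draw]
LT 120: heading 90 -> 210
RT 108: heading 210 -> 102
FD 18: (-6,22) -> (-9.742,39.607) [heading=102, draw]
FD 5: (-9.742,39.607) -> (-10.782,44.497) [heading=102, draw]
LT 120: heading 102 -> 222
FD 14: (-10.782,44.497) -> (-21.186,35.13) [heading=222, draw]
FD 20: (-21.186,35.13) -> (-36.049,21.747) [heading=222, draw]
LT 60: heading 222 -> 282
Final: pos=(-36.049,21.747), heading=282, 5 segment(s) drawn

Start position: (-6, 10)
Final position: (-36.049, 21.747)
Distance = 32.263; >= 1e-6 -> NOT closed

Answer: no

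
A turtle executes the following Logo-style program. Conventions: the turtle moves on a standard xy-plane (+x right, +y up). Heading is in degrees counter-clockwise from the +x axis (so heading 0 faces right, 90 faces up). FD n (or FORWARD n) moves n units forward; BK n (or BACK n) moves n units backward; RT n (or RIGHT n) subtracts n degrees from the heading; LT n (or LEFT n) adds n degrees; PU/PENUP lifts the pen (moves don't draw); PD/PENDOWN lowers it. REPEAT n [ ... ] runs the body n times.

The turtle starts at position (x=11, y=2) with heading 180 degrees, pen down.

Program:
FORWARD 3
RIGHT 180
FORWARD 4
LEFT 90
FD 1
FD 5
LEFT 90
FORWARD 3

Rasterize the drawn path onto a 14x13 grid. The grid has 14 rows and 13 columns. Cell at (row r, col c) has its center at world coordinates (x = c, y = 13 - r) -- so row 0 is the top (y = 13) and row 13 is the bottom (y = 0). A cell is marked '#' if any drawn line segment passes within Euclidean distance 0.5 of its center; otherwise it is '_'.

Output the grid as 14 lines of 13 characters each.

Segment 0: (11,2) -> (8,2)
Segment 1: (8,2) -> (12,2)
Segment 2: (12,2) -> (12,3)
Segment 3: (12,3) -> (12,8)
Segment 4: (12,8) -> (9,8)

Answer: _____________
_____________
_____________
_____________
_____________
_________####
____________#
____________#
____________#
____________#
____________#
________#####
_____________
_____________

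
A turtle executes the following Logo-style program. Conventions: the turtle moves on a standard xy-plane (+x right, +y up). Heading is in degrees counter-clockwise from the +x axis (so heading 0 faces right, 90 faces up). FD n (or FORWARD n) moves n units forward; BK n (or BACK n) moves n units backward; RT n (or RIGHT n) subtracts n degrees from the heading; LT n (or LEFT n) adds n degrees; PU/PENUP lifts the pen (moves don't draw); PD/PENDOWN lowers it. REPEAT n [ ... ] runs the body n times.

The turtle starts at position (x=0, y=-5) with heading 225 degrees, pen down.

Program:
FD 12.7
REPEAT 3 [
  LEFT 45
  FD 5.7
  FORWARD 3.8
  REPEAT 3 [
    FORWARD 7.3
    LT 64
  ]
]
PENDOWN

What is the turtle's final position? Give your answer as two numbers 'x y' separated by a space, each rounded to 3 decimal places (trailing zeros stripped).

Answer: -7.221 -13.812

Derivation:
Executing turtle program step by step:
Start: pos=(0,-5), heading=225, pen down
FD 12.7: (0,-5) -> (-8.98,-13.98) [heading=225, draw]
REPEAT 3 [
  -- iteration 1/3 --
  LT 45: heading 225 -> 270
  FD 5.7: (-8.98,-13.98) -> (-8.98,-19.68) [heading=270, draw]
  FD 3.8: (-8.98,-19.68) -> (-8.98,-23.48) [heading=270, draw]
  REPEAT 3 [
    -- iteration 1/3 --
    FD 7.3: (-8.98,-23.48) -> (-8.98,-30.78) [heading=270, draw]
    LT 64: heading 270 -> 334
    -- iteration 2/3 --
    FD 7.3: (-8.98,-30.78) -> (-2.419,-33.98) [heading=334, draw]
    LT 64: heading 334 -> 38
    -- iteration 3/3 --
    FD 7.3: (-2.419,-33.98) -> (3.333,-29.486) [heading=38, draw]
    LT 64: heading 38 -> 102
  ]
  -- iteration 2/3 --
  LT 45: heading 102 -> 147
  FD 5.7: (3.333,-29.486) -> (-1.447,-26.382) [heading=147, draw]
  FD 3.8: (-1.447,-26.382) -> (-4.634,-24.312) [heading=147, draw]
  REPEAT 3 [
    -- iteration 1/3 --
    FD 7.3: (-4.634,-24.312) -> (-10.756,-20.336) [heading=147, draw]
    LT 64: heading 147 -> 211
    -- iteration 2/3 --
    FD 7.3: (-10.756,-20.336) -> (-17.014,-24.096) [heading=211, draw]
    LT 64: heading 211 -> 275
    -- iteration 3/3 --
    FD 7.3: (-17.014,-24.096) -> (-16.377,-31.368) [heading=275, draw]
    LT 64: heading 275 -> 339
  ]
  -- iteration 3/3 --
  LT 45: heading 339 -> 24
  FD 5.7: (-16.377,-31.368) -> (-11.17,-29.05) [heading=24, draw]
  FD 3.8: (-11.17,-29.05) -> (-7.699,-27.504) [heading=24, draw]
  REPEAT 3 [
    -- iteration 1/3 --
    FD 7.3: (-7.699,-27.504) -> (-1.03,-24.535) [heading=24, draw]
    LT 64: heading 24 -> 88
    -- iteration 2/3 --
    FD 7.3: (-1.03,-24.535) -> (-0.775,-17.239) [heading=88, draw]
    LT 64: heading 88 -> 152
    -- iteration 3/3 --
    FD 7.3: (-0.775,-17.239) -> (-7.221,-13.812) [heading=152, draw]
    LT 64: heading 152 -> 216
  ]
]
PD: pen down
Final: pos=(-7.221,-13.812), heading=216, 16 segment(s) drawn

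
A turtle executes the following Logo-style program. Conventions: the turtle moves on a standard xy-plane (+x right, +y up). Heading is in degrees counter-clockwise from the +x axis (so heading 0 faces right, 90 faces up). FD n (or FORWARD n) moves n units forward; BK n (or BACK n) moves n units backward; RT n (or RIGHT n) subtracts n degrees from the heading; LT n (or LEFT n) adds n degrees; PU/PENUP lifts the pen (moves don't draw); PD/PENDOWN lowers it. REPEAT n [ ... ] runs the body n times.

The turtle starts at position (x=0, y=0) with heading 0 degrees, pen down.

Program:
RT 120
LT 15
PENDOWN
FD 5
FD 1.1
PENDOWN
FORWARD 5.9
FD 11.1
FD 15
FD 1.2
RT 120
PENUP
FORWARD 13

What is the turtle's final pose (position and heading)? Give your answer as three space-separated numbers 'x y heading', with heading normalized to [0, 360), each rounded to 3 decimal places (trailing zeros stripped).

Answer: -19.364 -28.768 135

Derivation:
Executing turtle program step by step:
Start: pos=(0,0), heading=0, pen down
RT 120: heading 0 -> 240
LT 15: heading 240 -> 255
PD: pen down
FD 5: (0,0) -> (-1.294,-4.83) [heading=255, draw]
FD 1.1: (-1.294,-4.83) -> (-1.579,-5.892) [heading=255, draw]
PD: pen down
FD 5.9: (-1.579,-5.892) -> (-3.106,-11.591) [heading=255, draw]
FD 11.1: (-3.106,-11.591) -> (-5.979,-22.313) [heading=255, draw]
FD 15: (-5.979,-22.313) -> (-9.861,-36.802) [heading=255, draw]
FD 1.2: (-9.861,-36.802) -> (-10.172,-37.961) [heading=255, draw]
RT 120: heading 255 -> 135
PU: pen up
FD 13: (-10.172,-37.961) -> (-19.364,-28.768) [heading=135, move]
Final: pos=(-19.364,-28.768), heading=135, 6 segment(s) drawn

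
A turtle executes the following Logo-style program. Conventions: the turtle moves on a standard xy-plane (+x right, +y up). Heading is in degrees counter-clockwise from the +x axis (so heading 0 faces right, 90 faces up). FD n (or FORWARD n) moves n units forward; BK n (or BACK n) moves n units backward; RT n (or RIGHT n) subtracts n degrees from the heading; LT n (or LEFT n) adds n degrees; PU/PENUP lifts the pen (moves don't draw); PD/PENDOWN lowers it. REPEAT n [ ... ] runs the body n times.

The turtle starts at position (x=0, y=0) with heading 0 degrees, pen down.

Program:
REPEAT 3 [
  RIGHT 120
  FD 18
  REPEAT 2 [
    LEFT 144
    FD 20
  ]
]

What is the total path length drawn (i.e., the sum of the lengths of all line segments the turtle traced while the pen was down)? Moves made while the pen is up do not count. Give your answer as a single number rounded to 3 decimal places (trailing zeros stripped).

Executing turtle program step by step:
Start: pos=(0,0), heading=0, pen down
REPEAT 3 [
  -- iteration 1/3 --
  RT 120: heading 0 -> 240
  FD 18: (0,0) -> (-9,-15.588) [heading=240, draw]
  REPEAT 2 [
    -- iteration 1/2 --
    LT 144: heading 240 -> 24
    FD 20: (-9,-15.588) -> (9.271,-7.454) [heading=24, draw]
    -- iteration 2/2 --
    LT 144: heading 24 -> 168
    FD 20: (9.271,-7.454) -> (-10.292,-3.295) [heading=168, draw]
  ]
  -- iteration 2/3 --
  RT 120: heading 168 -> 48
  FD 18: (-10.292,-3.295) -> (1.752,10.081) [heading=48, draw]
  REPEAT 2 [
    -- iteration 1/2 --
    LT 144: heading 48 -> 192
    FD 20: (1.752,10.081) -> (-17.811,5.923) [heading=192, draw]
    -- iteration 2/2 --
    LT 144: heading 192 -> 336
    FD 20: (-17.811,5.923) -> (0.46,-2.212) [heading=336, draw]
  ]
  -- iteration 3/3 --
  RT 120: heading 336 -> 216
  FD 18: (0.46,-2.212) -> (-14.102,-12.792) [heading=216, draw]
  REPEAT 2 [
    -- iteration 1/2 --
    LT 144: heading 216 -> 0
    FD 20: (-14.102,-12.792) -> (5.898,-12.792) [heading=0, draw]
    -- iteration 2/2 --
    LT 144: heading 0 -> 144
    FD 20: (5.898,-12.792) -> (-10.282,-1.036) [heading=144, draw]
  ]
]
Final: pos=(-10.282,-1.036), heading=144, 9 segment(s) drawn

Segment lengths:
  seg 1: (0,0) -> (-9,-15.588), length = 18
  seg 2: (-9,-15.588) -> (9.271,-7.454), length = 20
  seg 3: (9.271,-7.454) -> (-10.292,-3.295), length = 20
  seg 4: (-10.292,-3.295) -> (1.752,10.081), length = 18
  seg 5: (1.752,10.081) -> (-17.811,5.923), length = 20
  seg 6: (-17.811,5.923) -> (0.46,-2.212), length = 20
  seg 7: (0.46,-2.212) -> (-14.102,-12.792), length = 18
  seg 8: (-14.102,-12.792) -> (5.898,-12.792), length = 20
  seg 9: (5.898,-12.792) -> (-10.282,-1.036), length = 20
Total = 174

Answer: 174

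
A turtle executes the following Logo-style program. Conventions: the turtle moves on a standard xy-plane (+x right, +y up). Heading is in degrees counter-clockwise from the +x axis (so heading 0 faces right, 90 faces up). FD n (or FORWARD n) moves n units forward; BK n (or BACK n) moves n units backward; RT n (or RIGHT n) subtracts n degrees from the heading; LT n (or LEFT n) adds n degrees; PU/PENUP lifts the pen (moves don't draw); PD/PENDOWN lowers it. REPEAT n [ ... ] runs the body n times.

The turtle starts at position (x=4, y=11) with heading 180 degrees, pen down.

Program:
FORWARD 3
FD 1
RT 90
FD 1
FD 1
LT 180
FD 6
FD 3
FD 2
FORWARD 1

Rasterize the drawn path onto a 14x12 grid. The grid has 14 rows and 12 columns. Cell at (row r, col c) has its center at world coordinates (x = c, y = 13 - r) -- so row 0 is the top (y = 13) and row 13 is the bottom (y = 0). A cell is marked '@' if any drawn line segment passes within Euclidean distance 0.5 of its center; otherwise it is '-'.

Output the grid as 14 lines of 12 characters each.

Answer: @-----------
@-----------
@@@@@-------
@-----------
@-----------
@-----------
@-----------
@-----------
@-----------
@-----------
@-----------
@-----------
@-----------
------------

Derivation:
Segment 0: (4,11) -> (1,11)
Segment 1: (1,11) -> (0,11)
Segment 2: (0,11) -> (0,12)
Segment 3: (0,12) -> (0,13)
Segment 4: (0,13) -> (-0,7)
Segment 5: (-0,7) -> (-0,4)
Segment 6: (-0,4) -> (-0,2)
Segment 7: (-0,2) -> (-0,1)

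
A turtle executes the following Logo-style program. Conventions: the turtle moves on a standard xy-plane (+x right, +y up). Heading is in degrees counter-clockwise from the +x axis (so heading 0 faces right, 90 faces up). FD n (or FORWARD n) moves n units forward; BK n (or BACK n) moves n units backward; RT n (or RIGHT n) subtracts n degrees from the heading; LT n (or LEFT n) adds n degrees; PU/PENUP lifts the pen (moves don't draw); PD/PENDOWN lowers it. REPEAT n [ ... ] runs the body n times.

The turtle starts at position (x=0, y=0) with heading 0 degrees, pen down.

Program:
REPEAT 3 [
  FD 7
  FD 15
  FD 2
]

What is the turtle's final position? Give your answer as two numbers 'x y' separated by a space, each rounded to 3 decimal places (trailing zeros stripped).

Answer: 72 0

Derivation:
Executing turtle program step by step:
Start: pos=(0,0), heading=0, pen down
REPEAT 3 [
  -- iteration 1/3 --
  FD 7: (0,0) -> (7,0) [heading=0, draw]
  FD 15: (7,0) -> (22,0) [heading=0, draw]
  FD 2: (22,0) -> (24,0) [heading=0, draw]
  -- iteration 2/3 --
  FD 7: (24,0) -> (31,0) [heading=0, draw]
  FD 15: (31,0) -> (46,0) [heading=0, draw]
  FD 2: (46,0) -> (48,0) [heading=0, draw]
  -- iteration 3/3 --
  FD 7: (48,0) -> (55,0) [heading=0, draw]
  FD 15: (55,0) -> (70,0) [heading=0, draw]
  FD 2: (70,0) -> (72,0) [heading=0, draw]
]
Final: pos=(72,0), heading=0, 9 segment(s) drawn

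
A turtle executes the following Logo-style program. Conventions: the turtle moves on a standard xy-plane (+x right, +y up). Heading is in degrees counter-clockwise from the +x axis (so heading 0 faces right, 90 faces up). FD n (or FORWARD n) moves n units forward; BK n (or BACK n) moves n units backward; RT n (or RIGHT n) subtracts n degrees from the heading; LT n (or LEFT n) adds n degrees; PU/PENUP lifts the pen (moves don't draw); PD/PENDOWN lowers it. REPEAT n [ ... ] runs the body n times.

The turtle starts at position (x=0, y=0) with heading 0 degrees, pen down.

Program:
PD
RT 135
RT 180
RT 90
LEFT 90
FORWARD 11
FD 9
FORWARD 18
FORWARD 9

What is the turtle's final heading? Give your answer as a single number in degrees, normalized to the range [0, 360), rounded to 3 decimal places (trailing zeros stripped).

Answer: 45

Derivation:
Executing turtle program step by step:
Start: pos=(0,0), heading=0, pen down
PD: pen down
RT 135: heading 0 -> 225
RT 180: heading 225 -> 45
RT 90: heading 45 -> 315
LT 90: heading 315 -> 45
FD 11: (0,0) -> (7.778,7.778) [heading=45, draw]
FD 9: (7.778,7.778) -> (14.142,14.142) [heading=45, draw]
FD 18: (14.142,14.142) -> (26.87,26.87) [heading=45, draw]
FD 9: (26.87,26.87) -> (33.234,33.234) [heading=45, draw]
Final: pos=(33.234,33.234), heading=45, 4 segment(s) drawn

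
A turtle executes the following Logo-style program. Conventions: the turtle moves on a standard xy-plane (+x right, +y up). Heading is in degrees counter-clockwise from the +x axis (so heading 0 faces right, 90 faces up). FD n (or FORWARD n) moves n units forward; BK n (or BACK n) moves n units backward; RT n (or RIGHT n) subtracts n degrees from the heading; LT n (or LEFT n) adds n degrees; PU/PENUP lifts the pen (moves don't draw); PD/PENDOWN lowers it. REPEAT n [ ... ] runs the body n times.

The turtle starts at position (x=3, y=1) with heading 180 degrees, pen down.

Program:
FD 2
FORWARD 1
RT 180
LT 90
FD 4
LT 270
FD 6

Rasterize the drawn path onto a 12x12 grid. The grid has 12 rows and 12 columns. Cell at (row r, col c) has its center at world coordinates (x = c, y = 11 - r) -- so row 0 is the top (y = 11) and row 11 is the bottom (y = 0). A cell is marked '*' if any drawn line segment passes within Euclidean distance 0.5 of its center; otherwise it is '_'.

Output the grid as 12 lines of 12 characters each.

Answer: ____________
____________
____________
____________
____________
____________
*******_____
*___________
*___________
*___________
****________
____________

Derivation:
Segment 0: (3,1) -> (1,1)
Segment 1: (1,1) -> (0,1)
Segment 2: (0,1) -> (0,5)
Segment 3: (0,5) -> (6,5)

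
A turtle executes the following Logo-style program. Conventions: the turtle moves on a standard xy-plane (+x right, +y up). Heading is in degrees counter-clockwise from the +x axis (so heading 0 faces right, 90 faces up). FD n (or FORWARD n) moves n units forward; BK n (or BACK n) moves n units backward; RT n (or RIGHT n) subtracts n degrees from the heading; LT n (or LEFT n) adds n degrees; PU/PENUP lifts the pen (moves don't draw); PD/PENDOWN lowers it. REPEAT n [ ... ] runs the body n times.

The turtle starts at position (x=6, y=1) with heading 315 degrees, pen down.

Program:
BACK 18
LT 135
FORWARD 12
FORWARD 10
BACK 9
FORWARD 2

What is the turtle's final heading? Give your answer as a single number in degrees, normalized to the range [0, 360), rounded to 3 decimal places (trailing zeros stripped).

Executing turtle program step by step:
Start: pos=(6,1), heading=315, pen down
BK 18: (6,1) -> (-6.728,13.728) [heading=315, draw]
LT 135: heading 315 -> 90
FD 12: (-6.728,13.728) -> (-6.728,25.728) [heading=90, draw]
FD 10: (-6.728,25.728) -> (-6.728,35.728) [heading=90, draw]
BK 9: (-6.728,35.728) -> (-6.728,26.728) [heading=90, draw]
FD 2: (-6.728,26.728) -> (-6.728,28.728) [heading=90, draw]
Final: pos=(-6.728,28.728), heading=90, 5 segment(s) drawn

Answer: 90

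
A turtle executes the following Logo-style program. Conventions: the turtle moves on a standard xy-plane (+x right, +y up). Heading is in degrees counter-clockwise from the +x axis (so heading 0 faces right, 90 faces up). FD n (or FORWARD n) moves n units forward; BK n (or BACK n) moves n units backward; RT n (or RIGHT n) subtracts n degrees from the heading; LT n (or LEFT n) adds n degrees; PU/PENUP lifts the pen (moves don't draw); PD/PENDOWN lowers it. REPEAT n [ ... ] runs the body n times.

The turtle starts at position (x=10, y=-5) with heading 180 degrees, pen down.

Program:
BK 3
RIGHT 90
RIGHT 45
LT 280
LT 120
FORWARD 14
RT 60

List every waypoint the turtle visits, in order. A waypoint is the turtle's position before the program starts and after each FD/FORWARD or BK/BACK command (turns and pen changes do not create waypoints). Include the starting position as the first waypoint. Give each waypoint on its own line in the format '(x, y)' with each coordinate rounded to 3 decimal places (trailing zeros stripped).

Answer: (10, -5)
(13, -5)
(14.22, 8.947)

Derivation:
Executing turtle program step by step:
Start: pos=(10,-5), heading=180, pen down
BK 3: (10,-5) -> (13,-5) [heading=180, draw]
RT 90: heading 180 -> 90
RT 45: heading 90 -> 45
LT 280: heading 45 -> 325
LT 120: heading 325 -> 85
FD 14: (13,-5) -> (14.22,8.947) [heading=85, draw]
RT 60: heading 85 -> 25
Final: pos=(14.22,8.947), heading=25, 2 segment(s) drawn
Waypoints (3 total):
(10, -5)
(13, -5)
(14.22, 8.947)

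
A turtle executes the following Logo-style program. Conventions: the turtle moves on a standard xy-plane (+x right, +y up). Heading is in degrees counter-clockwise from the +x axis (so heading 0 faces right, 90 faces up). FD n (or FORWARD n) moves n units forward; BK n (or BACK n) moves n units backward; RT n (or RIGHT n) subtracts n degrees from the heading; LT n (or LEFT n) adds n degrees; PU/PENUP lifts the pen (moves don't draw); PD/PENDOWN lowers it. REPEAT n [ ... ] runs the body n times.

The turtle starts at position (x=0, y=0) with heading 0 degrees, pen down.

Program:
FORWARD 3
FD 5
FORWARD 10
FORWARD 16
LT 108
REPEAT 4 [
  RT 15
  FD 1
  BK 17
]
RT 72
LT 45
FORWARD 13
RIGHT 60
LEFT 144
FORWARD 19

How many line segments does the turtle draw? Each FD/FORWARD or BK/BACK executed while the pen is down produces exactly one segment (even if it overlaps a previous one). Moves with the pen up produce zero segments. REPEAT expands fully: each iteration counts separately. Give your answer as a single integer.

Executing turtle program step by step:
Start: pos=(0,0), heading=0, pen down
FD 3: (0,0) -> (3,0) [heading=0, draw]
FD 5: (3,0) -> (8,0) [heading=0, draw]
FD 10: (8,0) -> (18,0) [heading=0, draw]
FD 16: (18,0) -> (34,0) [heading=0, draw]
LT 108: heading 0 -> 108
REPEAT 4 [
  -- iteration 1/4 --
  RT 15: heading 108 -> 93
  FD 1: (34,0) -> (33.948,0.999) [heading=93, draw]
  BK 17: (33.948,0.999) -> (34.837,-15.978) [heading=93, draw]
  -- iteration 2/4 --
  RT 15: heading 93 -> 78
  FD 1: (34.837,-15.978) -> (35.045,-15) [heading=78, draw]
  BK 17: (35.045,-15) -> (31.511,-31.628) [heading=78, draw]
  -- iteration 3/4 --
  RT 15: heading 78 -> 63
  FD 1: (31.511,-31.628) -> (31.965,-30.737) [heading=63, draw]
  BK 17: (31.965,-30.737) -> (24.247,-45.885) [heading=63, draw]
  -- iteration 4/4 --
  RT 15: heading 63 -> 48
  FD 1: (24.247,-45.885) -> (24.916,-45.141) [heading=48, draw]
  BK 17: (24.916,-45.141) -> (13.541,-57.775) [heading=48, draw]
]
RT 72: heading 48 -> 336
LT 45: heading 336 -> 21
FD 13: (13.541,-57.775) -> (25.677,-53.116) [heading=21, draw]
RT 60: heading 21 -> 321
LT 144: heading 321 -> 105
FD 19: (25.677,-53.116) -> (20.76,-34.763) [heading=105, draw]
Final: pos=(20.76,-34.763), heading=105, 14 segment(s) drawn
Segments drawn: 14

Answer: 14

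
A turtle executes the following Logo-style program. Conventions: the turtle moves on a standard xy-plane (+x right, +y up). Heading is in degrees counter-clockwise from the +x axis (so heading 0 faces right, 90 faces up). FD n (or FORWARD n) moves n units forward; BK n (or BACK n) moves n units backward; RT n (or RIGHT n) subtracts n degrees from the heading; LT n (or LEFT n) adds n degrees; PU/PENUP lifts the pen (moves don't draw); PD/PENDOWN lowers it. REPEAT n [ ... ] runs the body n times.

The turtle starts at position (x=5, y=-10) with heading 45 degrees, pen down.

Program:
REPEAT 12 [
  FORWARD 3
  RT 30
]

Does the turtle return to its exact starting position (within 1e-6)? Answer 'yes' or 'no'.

Executing turtle program step by step:
Start: pos=(5,-10), heading=45, pen down
REPEAT 12 [
  -- iteration 1/12 --
  FD 3: (5,-10) -> (7.121,-7.879) [heading=45, draw]
  RT 30: heading 45 -> 15
  -- iteration 2/12 --
  FD 3: (7.121,-7.879) -> (10.019,-7.102) [heading=15, draw]
  RT 30: heading 15 -> 345
  -- iteration 3/12 --
  FD 3: (10.019,-7.102) -> (12.917,-7.879) [heading=345, draw]
  RT 30: heading 345 -> 315
  -- iteration 4/12 --
  FD 3: (12.917,-7.879) -> (15.038,-10) [heading=315, draw]
  RT 30: heading 315 -> 285
  -- iteration 5/12 --
  FD 3: (15.038,-10) -> (15.815,-12.898) [heading=285, draw]
  RT 30: heading 285 -> 255
  -- iteration 6/12 --
  FD 3: (15.815,-12.898) -> (15.038,-15.796) [heading=255, draw]
  RT 30: heading 255 -> 225
  -- iteration 7/12 --
  FD 3: (15.038,-15.796) -> (12.917,-17.917) [heading=225, draw]
  RT 30: heading 225 -> 195
  -- iteration 8/12 --
  FD 3: (12.917,-17.917) -> (10.019,-18.693) [heading=195, draw]
  RT 30: heading 195 -> 165
  -- iteration 9/12 --
  FD 3: (10.019,-18.693) -> (7.121,-17.917) [heading=165, draw]
  RT 30: heading 165 -> 135
  -- iteration 10/12 --
  FD 3: (7.121,-17.917) -> (5,-15.796) [heading=135, draw]
  RT 30: heading 135 -> 105
  -- iteration 11/12 --
  FD 3: (5,-15.796) -> (4.224,-12.898) [heading=105, draw]
  RT 30: heading 105 -> 75
  -- iteration 12/12 --
  FD 3: (4.224,-12.898) -> (5,-10) [heading=75, draw]
  RT 30: heading 75 -> 45
]
Final: pos=(5,-10), heading=45, 12 segment(s) drawn

Start position: (5, -10)
Final position: (5, -10)
Distance = 0; < 1e-6 -> CLOSED

Answer: yes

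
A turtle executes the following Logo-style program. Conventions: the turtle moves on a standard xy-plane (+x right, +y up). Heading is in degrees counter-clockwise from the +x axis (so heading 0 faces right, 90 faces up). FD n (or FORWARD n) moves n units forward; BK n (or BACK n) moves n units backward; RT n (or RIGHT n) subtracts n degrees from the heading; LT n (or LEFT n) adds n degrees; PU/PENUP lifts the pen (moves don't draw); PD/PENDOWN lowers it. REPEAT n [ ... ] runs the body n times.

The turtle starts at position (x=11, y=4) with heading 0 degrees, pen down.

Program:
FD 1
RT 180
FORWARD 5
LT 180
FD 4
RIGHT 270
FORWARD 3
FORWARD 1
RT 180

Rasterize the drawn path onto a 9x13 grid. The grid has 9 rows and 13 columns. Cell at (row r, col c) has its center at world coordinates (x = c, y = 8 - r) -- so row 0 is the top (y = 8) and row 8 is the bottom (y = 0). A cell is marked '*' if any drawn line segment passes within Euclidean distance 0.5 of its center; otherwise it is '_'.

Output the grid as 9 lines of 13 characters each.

Answer: ___________*_
___________*_
___________*_
___________*_
_______******
_____________
_____________
_____________
_____________

Derivation:
Segment 0: (11,4) -> (12,4)
Segment 1: (12,4) -> (7,4)
Segment 2: (7,4) -> (11,4)
Segment 3: (11,4) -> (11,7)
Segment 4: (11,7) -> (11,8)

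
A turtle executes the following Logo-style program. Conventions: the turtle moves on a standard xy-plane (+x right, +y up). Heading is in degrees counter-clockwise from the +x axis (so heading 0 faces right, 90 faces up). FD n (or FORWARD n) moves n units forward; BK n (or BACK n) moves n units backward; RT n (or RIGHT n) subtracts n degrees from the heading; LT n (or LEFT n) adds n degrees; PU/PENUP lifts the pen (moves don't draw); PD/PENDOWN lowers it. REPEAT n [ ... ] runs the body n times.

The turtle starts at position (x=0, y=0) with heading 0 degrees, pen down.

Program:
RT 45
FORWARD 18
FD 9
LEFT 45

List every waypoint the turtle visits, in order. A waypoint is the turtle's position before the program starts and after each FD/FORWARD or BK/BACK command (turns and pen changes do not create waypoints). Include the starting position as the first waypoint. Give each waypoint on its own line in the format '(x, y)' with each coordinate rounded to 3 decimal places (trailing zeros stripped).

Answer: (0, 0)
(12.728, -12.728)
(19.092, -19.092)

Derivation:
Executing turtle program step by step:
Start: pos=(0,0), heading=0, pen down
RT 45: heading 0 -> 315
FD 18: (0,0) -> (12.728,-12.728) [heading=315, draw]
FD 9: (12.728,-12.728) -> (19.092,-19.092) [heading=315, draw]
LT 45: heading 315 -> 0
Final: pos=(19.092,-19.092), heading=0, 2 segment(s) drawn
Waypoints (3 total):
(0, 0)
(12.728, -12.728)
(19.092, -19.092)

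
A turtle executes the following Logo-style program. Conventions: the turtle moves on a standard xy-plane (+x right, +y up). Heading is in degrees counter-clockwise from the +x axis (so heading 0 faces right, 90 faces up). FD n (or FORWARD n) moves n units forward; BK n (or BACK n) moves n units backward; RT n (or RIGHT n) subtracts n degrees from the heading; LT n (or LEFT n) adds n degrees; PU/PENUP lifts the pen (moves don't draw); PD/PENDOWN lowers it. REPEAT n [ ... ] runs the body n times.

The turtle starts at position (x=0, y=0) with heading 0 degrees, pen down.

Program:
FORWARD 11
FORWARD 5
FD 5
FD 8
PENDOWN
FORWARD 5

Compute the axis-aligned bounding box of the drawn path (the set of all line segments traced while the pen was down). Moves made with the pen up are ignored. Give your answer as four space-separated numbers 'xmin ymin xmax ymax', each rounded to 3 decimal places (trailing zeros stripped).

Answer: 0 0 34 0

Derivation:
Executing turtle program step by step:
Start: pos=(0,0), heading=0, pen down
FD 11: (0,0) -> (11,0) [heading=0, draw]
FD 5: (11,0) -> (16,0) [heading=0, draw]
FD 5: (16,0) -> (21,0) [heading=0, draw]
FD 8: (21,0) -> (29,0) [heading=0, draw]
PD: pen down
FD 5: (29,0) -> (34,0) [heading=0, draw]
Final: pos=(34,0), heading=0, 5 segment(s) drawn

Segment endpoints: x in {0, 11, 16, 21, 29, 34}, y in {0}
xmin=0, ymin=0, xmax=34, ymax=0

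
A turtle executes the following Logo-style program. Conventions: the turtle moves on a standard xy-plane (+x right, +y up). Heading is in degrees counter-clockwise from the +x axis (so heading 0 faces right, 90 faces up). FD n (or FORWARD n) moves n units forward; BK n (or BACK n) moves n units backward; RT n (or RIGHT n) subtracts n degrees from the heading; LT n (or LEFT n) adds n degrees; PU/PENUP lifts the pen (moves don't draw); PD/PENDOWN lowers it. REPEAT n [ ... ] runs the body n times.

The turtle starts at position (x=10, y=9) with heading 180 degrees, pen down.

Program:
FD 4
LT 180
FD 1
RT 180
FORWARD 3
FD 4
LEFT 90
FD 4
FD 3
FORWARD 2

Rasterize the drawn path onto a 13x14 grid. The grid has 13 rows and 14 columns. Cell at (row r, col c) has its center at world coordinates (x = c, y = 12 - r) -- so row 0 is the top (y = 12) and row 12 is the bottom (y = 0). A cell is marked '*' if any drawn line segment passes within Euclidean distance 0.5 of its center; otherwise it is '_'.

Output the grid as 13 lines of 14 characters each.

Answer: ______________
______________
______________
***********___
*_____________
*_____________
*_____________
*_____________
*_____________
*_____________
*_____________
*_____________
*_____________

Derivation:
Segment 0: (10,9) -> (6,9)
Segment 1: (6,9) -> (7,9)
Segment 2: (7,9) -> (4,9)
Segment 3: (4,9) -> (0,9)
Segment 4: (0,9) -> (-0,5)
Segment 5: (-0,5) -> (-0,2)
Segment 6: (-0,2) -> (-0,0)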